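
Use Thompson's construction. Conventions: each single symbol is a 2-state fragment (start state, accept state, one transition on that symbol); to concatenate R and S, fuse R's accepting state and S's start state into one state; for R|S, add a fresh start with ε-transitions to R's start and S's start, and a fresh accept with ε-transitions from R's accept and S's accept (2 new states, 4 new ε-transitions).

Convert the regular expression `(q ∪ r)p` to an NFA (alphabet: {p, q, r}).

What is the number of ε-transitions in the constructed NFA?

4

Per subexpression:
Each of the 3 symbol leaves contributes 0 ε-transitions.
  q ∪ r — 4 ε-transitions
  (q ∪ r)p — 4 ε-transitions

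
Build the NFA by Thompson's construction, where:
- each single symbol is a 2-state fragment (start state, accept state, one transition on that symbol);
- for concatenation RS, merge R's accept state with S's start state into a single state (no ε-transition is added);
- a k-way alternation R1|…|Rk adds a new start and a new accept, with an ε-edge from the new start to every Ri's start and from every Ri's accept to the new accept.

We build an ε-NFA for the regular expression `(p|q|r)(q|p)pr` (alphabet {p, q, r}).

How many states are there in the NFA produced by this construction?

15

Recursing over subexpressions:
Each of the 7 symbol leaves contributes a 2-state fragment.
  p|q|r — 8 states
  q|p — 6 states
  (p|q|r)(q|p)pr — 15 states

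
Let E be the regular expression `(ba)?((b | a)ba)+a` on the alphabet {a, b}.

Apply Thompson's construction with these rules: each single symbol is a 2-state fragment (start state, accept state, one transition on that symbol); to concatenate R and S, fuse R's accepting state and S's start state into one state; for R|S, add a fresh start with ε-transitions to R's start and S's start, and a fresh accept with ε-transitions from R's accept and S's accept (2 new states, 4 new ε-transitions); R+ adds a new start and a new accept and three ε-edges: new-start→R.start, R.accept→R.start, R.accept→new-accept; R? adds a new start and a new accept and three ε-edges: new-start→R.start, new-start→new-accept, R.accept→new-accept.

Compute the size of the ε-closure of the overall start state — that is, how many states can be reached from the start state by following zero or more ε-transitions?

6

Work bottom-up. For each fragment F, track |ε-closure(F.start)| and whether F's accept lies in that closure (i.e. whether F accepts ε). A single-symbol fragment has closure size 1 and does not accept ε.
  ba : |closure| equals the left operand's closure size = 1 (its accept is not ε-reachable, so the closure stops there)
  (ba)? : new start has ε-edges to the inner start and to the new accept, so |closure| = 2 + 1 = 3
  b | a : new start ε-reaches every alternative's start; none of them accept ε, so the new accept is not reached: |closure| = 1 + 1 + 1 = 3
  (b | a)ba : same as the first factor's closure: |closure| = 3
  ((b | a)ba)+ : |closure| = 1 + 3 = 4 (the body doesn't accept ε, so the new accept is not reached)
  (ba)?((b | a)ba)+a : the left operand accepts ε, so the closure extends into the next operand (the shared merged state is already counted); |closure| = 3 + (4−1) = 6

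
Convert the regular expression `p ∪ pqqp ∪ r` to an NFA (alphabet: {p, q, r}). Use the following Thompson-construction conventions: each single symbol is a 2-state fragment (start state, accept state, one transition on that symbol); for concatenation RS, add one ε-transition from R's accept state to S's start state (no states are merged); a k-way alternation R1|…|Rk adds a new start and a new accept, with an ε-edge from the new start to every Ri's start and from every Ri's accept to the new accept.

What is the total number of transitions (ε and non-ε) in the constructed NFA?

15

By structural recursion:
Each of the 6 symbol leaves contributes 1 transition (1 symbol, 0 ε).
  pqqp = 7 transitions (4 symbol, 3 ε)
  p ∪ pqqp ∪ r = 15 transitions (6 symbol, 9 ε)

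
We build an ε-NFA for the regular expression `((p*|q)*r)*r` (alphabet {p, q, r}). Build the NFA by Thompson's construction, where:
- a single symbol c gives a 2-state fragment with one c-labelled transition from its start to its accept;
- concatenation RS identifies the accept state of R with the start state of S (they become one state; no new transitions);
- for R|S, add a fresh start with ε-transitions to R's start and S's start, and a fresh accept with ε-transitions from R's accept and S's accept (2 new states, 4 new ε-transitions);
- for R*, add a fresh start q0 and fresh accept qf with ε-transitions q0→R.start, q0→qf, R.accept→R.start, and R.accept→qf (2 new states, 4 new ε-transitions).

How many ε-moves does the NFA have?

By structural recursion:
Each of the 4 symbol leaves contributes 0 ε-transitions.
  p* = 4 ε-transitions
  p*|q = 8 ε-transitions
  (p*|q)* = 12 ε-transitions
  (p*|q)*r = 12 ε-transitions
  ((p*|q)*r)* = 16 ε-transitions
  ((p*|q)*r)*r = 16 ε-transitions

16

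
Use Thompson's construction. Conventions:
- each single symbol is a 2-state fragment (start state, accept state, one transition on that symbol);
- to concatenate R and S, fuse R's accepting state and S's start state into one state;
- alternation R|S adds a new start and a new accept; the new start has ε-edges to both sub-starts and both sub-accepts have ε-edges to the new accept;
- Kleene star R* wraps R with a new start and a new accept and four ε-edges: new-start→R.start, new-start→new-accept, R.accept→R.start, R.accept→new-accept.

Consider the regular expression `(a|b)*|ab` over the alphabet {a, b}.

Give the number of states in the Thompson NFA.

13

Bottom-up over the parse tree:
Each of the 4 symbol leaves contributes a 2-state fragment.
  a|b — 6 states
  (a|b)* — 8 states
  ab — 3 states
  (a|b)*|ab — 13 states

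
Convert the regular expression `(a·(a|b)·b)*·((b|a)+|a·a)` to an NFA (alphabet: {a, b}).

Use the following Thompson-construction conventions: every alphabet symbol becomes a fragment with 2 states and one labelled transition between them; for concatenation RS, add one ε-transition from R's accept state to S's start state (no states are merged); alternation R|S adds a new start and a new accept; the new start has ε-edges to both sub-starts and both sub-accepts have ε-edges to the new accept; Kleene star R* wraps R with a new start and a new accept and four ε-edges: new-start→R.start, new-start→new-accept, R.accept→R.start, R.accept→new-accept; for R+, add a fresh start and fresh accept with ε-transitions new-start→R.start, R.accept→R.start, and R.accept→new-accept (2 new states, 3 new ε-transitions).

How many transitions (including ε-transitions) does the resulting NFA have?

31

Recursing over subexpressions:
Each of the 8 symbol leaves contributes 1 transition (1 symbol, 0 ε).
  a|b = 6 transitions (2 symbol, 4 ε)
  a·(a|b)·b = 10 transitions (4 symbol, 6 ε)
  (a·(a|b)·b)* = 14 transitions (4 symbol, 10 ε)
  b|a = 6 transitions (2 symbol, 4 ε)
  (b|a)+ = 9 transitions (2 symbol, 7 ε)
  a·a = 3 transitions (2 symbol, 1 ε)
  (b|a)+|a·a = 16 transitions (4 symbol, 12 ε)
  (a·(a|b)·b)*·((b|a)+|a·a) = 31 transitions (8 symbol, 23 ε)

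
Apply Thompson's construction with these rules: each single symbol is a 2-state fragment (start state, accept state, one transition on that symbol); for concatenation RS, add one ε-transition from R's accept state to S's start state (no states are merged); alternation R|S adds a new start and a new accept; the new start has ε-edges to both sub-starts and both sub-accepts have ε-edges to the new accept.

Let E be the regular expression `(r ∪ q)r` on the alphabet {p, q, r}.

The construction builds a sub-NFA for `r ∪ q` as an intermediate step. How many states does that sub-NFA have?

Fragment for `r ∪ q`:
Each of the 2 symbol leaves contributes a 2-state fragment.
  r ∪ q = 6 states

6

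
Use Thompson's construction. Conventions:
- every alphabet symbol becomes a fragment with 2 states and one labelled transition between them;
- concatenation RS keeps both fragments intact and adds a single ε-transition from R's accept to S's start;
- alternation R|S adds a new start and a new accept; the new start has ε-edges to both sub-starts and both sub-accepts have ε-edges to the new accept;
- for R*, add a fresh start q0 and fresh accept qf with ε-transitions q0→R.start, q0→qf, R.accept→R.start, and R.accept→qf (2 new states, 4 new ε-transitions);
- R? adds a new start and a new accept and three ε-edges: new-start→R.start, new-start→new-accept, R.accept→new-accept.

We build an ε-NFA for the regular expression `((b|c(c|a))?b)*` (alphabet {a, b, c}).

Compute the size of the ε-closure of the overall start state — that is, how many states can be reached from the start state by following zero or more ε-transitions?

Let C(F) = |ε-closure(F.start)| within fragment F, and note whether F accepts ε. Symbol fragments have C = 1 and do not accept ε. Then:
  c|a → C = 1 + 1 + 1 = 3 (the new accept is not ε-reachable since no branch accepts ε)
  c(c|a) → C equals the left operand's closure size = 1 (its accept is not ε-reachable, so the closure stops there)
  b|c(c|a) → C = 1 + 1 + 1 = 3 (the new accept is not ε-reachable since no branch accepts ε)
  (b|c(c|a))? → C = 1 (new start) + 3 (body) + 1 (new accept, via ε) = 5
  (b|c(c|a))?b → C = 5 + 1 = 6 (closure spills across the concat boundary because the left factor accepts ε)
  ((b|c(c|a))?b)* → C = 1 (new start) + 6 (body) + 1 (new accept) = 8

8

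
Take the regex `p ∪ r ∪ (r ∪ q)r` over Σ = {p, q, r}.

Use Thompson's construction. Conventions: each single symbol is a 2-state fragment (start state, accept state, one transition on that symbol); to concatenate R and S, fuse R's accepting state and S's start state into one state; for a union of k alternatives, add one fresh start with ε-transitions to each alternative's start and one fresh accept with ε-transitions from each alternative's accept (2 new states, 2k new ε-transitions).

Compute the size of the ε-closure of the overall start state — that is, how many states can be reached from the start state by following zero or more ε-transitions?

6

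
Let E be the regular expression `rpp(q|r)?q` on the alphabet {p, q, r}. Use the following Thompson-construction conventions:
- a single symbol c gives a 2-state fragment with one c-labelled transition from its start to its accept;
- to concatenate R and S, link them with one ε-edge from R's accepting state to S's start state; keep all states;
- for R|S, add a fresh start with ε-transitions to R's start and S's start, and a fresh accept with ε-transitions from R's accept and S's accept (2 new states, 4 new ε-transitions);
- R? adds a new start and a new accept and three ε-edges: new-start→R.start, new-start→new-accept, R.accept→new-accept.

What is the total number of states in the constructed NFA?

16

Building bottom-up:
Each of the 6 symbol leaves contributes a 2-state fragment.
  q|r = 6 states
  (q|r)? = 8 states
  rpp(q|r)?q = 16 states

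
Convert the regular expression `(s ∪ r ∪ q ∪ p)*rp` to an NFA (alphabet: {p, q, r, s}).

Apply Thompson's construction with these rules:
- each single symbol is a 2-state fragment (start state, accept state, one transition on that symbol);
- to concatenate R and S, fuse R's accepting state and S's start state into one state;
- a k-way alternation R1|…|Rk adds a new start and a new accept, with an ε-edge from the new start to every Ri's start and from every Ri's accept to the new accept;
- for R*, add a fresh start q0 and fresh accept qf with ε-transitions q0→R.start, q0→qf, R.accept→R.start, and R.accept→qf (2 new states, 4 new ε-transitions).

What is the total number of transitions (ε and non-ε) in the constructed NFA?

18

Building bottom-up:
Each of the 6 symbol leaves contributes 1 transition (1 symbol, 0 ε).
  s ∪ r ∪ q ∪ p = 12 transitions (4 symbol, 8 ε)
  (s ∪ r ∪ q ∪ p)* = 16 transitions (4 symbol, 12 ε)
  (s ∪ r ∪ q ∪ p)*rp = 18 transitions (6 symbol, 12 ε)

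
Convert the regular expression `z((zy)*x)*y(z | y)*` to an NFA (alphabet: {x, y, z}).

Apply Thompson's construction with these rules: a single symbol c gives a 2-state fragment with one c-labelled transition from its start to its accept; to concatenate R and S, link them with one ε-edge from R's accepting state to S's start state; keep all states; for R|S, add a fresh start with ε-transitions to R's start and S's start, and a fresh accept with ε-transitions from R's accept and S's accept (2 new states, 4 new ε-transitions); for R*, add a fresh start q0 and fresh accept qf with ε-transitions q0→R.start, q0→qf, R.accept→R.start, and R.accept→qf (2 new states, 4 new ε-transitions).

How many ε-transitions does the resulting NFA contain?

Bottom-up over the parse tree:
Each of the 7 symbol leaves contributes 0 ε-transitions.
  zy : 1 ε-transition
  (zy)* : 5 ε-transitions
  (zy)*x : 6 ε-transitions
  ((zy)*x)* : 10 ε-transitions
  z | y : 4 ε-transitions
  (z | y)* : 8 ε-transitions
  z((zy)*x)*y(z | y)* : 21 ε-transitions

21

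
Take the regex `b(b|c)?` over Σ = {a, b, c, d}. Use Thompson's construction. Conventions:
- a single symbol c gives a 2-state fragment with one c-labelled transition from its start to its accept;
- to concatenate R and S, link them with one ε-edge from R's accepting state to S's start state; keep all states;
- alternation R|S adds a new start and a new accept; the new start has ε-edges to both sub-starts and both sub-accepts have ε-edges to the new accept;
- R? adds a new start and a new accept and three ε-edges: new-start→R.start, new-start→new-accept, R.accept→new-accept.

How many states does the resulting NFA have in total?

Recursing over subexpressions:
Each of the 3 symbol leaves contributes a 2-state fragment.
  b|c = 6 states
  (b|c)? = 8 states
  b(b|c)? = 10 states

10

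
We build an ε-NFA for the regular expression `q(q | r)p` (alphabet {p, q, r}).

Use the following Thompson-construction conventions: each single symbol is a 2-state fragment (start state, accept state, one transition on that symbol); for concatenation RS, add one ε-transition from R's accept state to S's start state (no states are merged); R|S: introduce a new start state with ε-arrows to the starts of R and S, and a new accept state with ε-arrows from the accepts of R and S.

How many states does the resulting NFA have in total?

Building bottom-up:
Each of the 4 symbol leaves contributes a 2-state fragment.
  q | r — 6 states
  q(q | r)p — 10 states

10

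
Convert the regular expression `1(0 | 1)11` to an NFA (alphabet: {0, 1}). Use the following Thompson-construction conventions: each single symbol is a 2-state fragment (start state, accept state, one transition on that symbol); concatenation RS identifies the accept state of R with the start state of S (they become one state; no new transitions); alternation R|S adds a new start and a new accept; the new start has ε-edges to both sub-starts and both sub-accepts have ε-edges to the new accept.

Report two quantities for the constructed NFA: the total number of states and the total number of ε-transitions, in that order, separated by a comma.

9, 4

By structural recursion:
Each of the 5 symbol leaves contributes 2 states and 0 ε-transitions.
  0 | 1 : 6 states, 4 ε-transitions
  1(0 | 1)11 : 9 states, 4 ε-transitions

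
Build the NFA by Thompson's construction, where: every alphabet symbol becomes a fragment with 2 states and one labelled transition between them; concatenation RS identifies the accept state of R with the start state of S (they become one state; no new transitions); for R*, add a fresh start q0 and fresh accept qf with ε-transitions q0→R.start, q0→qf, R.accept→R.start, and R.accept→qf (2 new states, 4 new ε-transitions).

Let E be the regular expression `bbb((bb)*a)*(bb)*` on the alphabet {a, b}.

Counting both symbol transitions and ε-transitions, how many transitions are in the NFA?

Building bottom-up:
Each of the 8 symbol leaves contributes 1 transition (1 symbol, 0 ε).
  bb : 2 transitions (2 symbol, 0 ε)
  (bb)* : 6 transitions (2 symbol, 4 ε)
  (bb)*a : 7 transitions (3 symbol, 4 ε)
  ((bb)*a)* : 11 transitions (3 symbol, 8 ε)
  bb : 2 transitions (2 symbol, 0 ε)
  (bb)* : 6 transitions (2 symbol, 4 ε)
  bbb((bb)*a)*(bb)* : 20 transitions (8 symbol, 12 ε)

20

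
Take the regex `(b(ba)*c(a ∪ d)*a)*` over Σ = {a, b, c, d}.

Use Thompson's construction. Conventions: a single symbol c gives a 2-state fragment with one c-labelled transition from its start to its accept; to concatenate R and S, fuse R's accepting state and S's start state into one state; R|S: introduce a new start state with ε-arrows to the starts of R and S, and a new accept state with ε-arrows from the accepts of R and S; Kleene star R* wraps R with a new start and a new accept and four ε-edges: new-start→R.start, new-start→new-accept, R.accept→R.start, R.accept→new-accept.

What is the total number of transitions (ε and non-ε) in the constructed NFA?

Bottom-up over the parse tree:
Each of the 7 symbol leaves contributes 1 transition (1 symbol, 0 ε).
  ba → 2 transitions (2 symbol, 0 ε)
  (ba)* → 6 transitions (2 symbol, 4 ε)
  a ∪ d → 6 transitions (2 symbol, 4 ε)
  (a ∪ d)* → 10 transitions (2 symbol, 8 ε)
  b(ba)*c(a ∪ d)*a → 19 transitions (7 symbol, 12 ε)
  (b(ba)*c(a ∪ d)*a)* → 23 transitions (7 symbol, 16 ε)

23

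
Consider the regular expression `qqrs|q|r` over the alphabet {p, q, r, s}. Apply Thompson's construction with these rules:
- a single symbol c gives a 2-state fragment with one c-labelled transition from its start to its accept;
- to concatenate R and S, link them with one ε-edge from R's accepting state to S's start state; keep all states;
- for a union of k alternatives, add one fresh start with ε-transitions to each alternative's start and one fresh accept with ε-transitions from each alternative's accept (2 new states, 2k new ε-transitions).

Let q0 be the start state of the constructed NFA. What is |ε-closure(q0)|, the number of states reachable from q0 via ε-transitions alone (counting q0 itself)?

4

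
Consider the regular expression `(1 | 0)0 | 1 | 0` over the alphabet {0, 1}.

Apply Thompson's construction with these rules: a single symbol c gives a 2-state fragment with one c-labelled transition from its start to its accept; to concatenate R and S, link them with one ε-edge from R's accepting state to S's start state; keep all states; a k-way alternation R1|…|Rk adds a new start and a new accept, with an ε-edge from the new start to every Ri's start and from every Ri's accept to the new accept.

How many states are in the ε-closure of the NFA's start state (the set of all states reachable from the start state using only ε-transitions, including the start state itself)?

Let C(F) = |ε-closure(F.start)| within fragment F, and note whether F accepts ε. Symbol fragments have C = 1 and do not accept ε. Then:
  1 | 0 : |closure| = 1 + 1 + 1 = 3 (the new accept is not ε-reachable since no branch accepts ε)
  (1 | 0)0 : same as the first factor's closure: |closure| = 3
  (1 | 0)0 | 1 | 0 : new start ε-reaches every alternative's start; none of them accept ε, so the new accept is not reached: |closure| = 1 + 3 + 1 + 1 = 6

6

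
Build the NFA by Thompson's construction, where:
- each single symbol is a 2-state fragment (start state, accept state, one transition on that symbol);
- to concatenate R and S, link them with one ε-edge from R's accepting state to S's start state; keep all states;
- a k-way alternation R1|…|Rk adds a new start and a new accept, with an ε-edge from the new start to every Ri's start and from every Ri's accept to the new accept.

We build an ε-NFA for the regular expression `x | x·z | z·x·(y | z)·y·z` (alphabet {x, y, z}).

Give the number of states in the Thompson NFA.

Bottom-up over the parse tree:
Each of the 9 symbol leaves contributes a 2-state fragment.
  x·z — 4 states
  y | z — 6 states
  z·x·(y | z)·y·z — 14 states
  x | x·z | z·x·(y | z)·y·z — 22 states

22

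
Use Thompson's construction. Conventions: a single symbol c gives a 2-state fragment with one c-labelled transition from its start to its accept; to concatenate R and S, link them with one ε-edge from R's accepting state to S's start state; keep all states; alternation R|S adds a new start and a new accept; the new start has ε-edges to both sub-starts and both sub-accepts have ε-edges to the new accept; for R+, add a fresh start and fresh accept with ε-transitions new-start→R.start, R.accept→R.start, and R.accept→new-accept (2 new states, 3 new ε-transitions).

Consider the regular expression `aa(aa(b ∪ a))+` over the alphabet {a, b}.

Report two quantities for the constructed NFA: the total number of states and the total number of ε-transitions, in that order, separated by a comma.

16, 11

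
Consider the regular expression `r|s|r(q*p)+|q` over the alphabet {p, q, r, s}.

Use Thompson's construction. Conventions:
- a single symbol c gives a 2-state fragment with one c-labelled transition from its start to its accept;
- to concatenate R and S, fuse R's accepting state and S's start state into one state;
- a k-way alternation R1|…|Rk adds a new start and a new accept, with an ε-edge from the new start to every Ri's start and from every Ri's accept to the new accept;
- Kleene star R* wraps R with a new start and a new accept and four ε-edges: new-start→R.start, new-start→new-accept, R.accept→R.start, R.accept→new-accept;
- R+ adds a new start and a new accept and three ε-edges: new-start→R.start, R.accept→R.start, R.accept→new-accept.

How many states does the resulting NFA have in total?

16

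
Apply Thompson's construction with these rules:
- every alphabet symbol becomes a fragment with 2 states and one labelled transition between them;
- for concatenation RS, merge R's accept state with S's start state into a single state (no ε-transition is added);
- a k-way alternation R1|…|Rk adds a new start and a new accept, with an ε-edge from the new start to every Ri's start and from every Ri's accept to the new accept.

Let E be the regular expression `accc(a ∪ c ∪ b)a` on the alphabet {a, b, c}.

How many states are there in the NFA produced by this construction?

13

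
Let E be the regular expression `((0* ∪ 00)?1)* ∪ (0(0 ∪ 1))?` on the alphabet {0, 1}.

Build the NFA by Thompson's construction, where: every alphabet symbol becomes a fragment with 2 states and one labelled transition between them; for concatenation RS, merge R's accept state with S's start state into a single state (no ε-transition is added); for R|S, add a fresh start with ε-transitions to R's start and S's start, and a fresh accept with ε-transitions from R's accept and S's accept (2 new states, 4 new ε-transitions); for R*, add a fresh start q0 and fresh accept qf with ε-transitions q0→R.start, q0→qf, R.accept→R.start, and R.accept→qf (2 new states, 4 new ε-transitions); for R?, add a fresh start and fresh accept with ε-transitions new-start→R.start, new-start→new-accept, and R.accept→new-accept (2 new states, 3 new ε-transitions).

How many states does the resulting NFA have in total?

Per subexpression:
Each of the 7 symbol leaves contributes a 2-state fragment.
  0* → 4 states
  00 → 3 states
  0* ∪ 00 → 9 states
  (0* ∪ 00)? → 11 states
  (0* ∪ 00)?1 → 12 states
  ((0* ∪ 00)?1)* → 14 states
  0 ∪ 1 → 6 states
  0(0 ∪ 1) → 7 states
  (0(0 ∪ 1))? → 9 states
  ((0* ∪ 00)?1)* ∪ (0(0 ∪ 1))? → 25 states

25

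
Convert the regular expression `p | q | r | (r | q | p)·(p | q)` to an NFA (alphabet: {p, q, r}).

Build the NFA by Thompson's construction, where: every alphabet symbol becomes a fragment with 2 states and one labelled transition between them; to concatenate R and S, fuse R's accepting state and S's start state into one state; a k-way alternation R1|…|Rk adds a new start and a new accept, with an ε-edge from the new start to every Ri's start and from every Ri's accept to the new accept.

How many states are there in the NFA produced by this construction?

21

Building bottom-up:
Each of the 8 symbol leaves contributes a 2-state fragment.
  r | q | p — 8 states
  p | q — 6 states
  (r | q | p)·(p | q) — 13 states
  p | q | r | (r | q | p)·(p | q) — 21 states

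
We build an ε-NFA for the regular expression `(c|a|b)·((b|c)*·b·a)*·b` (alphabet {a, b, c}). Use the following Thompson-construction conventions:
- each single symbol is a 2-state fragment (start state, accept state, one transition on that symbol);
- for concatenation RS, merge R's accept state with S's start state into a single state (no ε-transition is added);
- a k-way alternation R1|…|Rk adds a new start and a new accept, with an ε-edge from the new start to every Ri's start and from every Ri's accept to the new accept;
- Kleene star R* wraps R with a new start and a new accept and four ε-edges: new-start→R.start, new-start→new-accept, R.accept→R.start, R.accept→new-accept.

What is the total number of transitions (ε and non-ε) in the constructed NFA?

26

Building bottom-up:
Each of the 8 symbol leaves contributes 1 transition (1 symbol, 0 ε).
  c|a|b : 9 transitions (3 symbol, 6 ε)
  b|c : 6 transitions (2 symbol, 4 ε)
  (b|c)* : 10 transitions (2 symbol, 8 ε)
  (b|c)*·b·a : 12 transitions (4 symbol, 8 ε)
  ((b|c)*·b·a)* : 16 transitions (4 symbol, 12 ε)
  (c|a|b)·((b|c)*·b·a)*·b : 26 transitions (8 symbol, 18 ε)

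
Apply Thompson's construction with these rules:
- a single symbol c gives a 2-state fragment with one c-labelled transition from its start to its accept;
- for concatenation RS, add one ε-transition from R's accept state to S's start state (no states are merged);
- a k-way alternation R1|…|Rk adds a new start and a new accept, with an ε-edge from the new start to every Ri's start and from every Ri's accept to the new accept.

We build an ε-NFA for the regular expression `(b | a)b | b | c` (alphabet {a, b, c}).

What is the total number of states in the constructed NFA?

14

Recursing over subexpressions:
Each of the 5 symbol leaves contributes a 2-state fragment.
  b | a → 6 states
  (b | a)b → 8 states
  (b | a)b | b | c → 14 states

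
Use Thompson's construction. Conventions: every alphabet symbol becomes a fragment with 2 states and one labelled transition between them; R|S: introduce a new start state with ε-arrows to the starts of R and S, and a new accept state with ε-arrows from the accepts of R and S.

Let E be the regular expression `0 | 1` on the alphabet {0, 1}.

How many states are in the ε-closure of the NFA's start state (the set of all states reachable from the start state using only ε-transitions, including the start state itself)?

Compute the ε-closure size of each fragment's start state recursively; a symbol fragment's start has no outgoing ε-edge, so its closure is just itself (size 1).
  0 | 1 — new start ε-reaches every alternative's start; none of them accept ε, so the new accept is not reached: |closure| = 1 + 1 + 1 = 3

3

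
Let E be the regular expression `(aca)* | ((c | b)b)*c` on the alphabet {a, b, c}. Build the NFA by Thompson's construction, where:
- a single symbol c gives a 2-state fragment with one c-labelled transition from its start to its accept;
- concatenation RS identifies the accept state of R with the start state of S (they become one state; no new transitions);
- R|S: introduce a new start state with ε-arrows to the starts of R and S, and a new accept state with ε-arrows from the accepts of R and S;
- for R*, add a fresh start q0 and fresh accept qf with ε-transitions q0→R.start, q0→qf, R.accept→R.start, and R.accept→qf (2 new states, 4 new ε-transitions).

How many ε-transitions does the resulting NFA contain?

Building bottom-up:
Each of the 7 symbol leaves contributes 0 ε-transitions.
  aca = 0 ε-transitions
  (aca)* = 4 ε-transitions
  c | b = 4 ε-transitions
  (c | b)b = 4 ε-transitions
  ((c | b)b)* = 8 ε-transitions
  ((c | b)b)*c = 8 ε-transitions
  (aca)* | ((c | b)b)*c = 16 ε-transitions

16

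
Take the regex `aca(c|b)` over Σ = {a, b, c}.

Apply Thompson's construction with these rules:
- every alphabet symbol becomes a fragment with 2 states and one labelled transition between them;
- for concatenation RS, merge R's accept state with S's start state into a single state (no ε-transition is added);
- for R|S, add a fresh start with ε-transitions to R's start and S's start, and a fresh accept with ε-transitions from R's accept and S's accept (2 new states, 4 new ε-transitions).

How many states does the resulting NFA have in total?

9

Building bottom-up:
Each of the 5 symbol leaves contributes a 2-state fragment.
  c|b : 6 states
  aca(c|b) : 9 states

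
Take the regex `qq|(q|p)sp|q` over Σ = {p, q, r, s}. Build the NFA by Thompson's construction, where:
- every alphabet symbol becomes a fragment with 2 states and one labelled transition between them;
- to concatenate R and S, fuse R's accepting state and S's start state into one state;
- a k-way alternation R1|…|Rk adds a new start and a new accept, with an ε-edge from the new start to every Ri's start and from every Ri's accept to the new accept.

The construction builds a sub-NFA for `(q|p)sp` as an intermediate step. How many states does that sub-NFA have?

8

Fragment for `(q|p)sp`:
Each of the 4 symbol leaves contributes a 2-state fragment.
  q|p — 6 states
  (q|p)sp — 8 states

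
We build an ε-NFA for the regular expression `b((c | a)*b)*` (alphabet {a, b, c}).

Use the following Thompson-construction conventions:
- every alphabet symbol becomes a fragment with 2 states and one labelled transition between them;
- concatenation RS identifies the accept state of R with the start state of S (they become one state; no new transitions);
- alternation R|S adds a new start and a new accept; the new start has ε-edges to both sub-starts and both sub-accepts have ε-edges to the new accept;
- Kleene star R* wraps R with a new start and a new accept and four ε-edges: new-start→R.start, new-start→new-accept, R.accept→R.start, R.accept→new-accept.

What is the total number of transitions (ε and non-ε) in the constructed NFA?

16

Recursing over subexpressions:
Each of the 4 symbol leaves contributes 1 transition (1 symbol, 0 ε).
  c | a = 6 transitions (2 symbol, 4 ε)
  (c | a)* = 10 transitions (2 symbol, 8 ε)
  (c | a)*b = 11 transitions (3 symbol, 8 ε)
  ((c | a)*b)* = 15 transitions (3 symbol, 12 ε)
  b((c | a)*b)* = 16 transitions (4 symbol, 12 ε)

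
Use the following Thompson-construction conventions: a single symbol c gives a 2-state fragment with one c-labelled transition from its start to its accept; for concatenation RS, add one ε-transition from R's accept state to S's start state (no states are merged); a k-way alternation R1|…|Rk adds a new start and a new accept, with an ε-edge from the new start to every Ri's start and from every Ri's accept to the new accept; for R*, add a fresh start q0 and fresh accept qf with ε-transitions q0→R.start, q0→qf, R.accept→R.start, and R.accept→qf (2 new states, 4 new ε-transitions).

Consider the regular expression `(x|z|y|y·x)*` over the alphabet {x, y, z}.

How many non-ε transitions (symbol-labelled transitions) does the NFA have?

5

By structural recursion:
Each of the 5 symbol leaves contributes exactly 1 symbol transition.
  y·x = 2 symbol transitions
  x|z|y|y·x = 5 symbol transitions
  (x|z|y|y·x)* = 5 symbol transitions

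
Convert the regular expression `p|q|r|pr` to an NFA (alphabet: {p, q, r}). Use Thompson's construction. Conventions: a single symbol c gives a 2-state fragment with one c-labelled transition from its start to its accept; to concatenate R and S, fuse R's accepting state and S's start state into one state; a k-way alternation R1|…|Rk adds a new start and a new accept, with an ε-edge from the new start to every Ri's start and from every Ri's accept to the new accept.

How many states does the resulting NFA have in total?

11

By structural recursion:
Each of the 5 symbol leaves contributes a 2-state fragment.
  pr = 3 states
  p|q|r|pr = 11 states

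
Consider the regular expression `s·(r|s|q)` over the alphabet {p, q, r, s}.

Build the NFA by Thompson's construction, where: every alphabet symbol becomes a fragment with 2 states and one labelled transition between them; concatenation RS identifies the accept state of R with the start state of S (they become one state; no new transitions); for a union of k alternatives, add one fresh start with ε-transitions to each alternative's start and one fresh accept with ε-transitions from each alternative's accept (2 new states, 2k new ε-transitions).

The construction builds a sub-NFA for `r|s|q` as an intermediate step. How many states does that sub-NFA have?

8

Fragment for `r|s|q`:
Each of the 3 symbol leaves contributes a 2-state fragment.
  r|s|q = 8 states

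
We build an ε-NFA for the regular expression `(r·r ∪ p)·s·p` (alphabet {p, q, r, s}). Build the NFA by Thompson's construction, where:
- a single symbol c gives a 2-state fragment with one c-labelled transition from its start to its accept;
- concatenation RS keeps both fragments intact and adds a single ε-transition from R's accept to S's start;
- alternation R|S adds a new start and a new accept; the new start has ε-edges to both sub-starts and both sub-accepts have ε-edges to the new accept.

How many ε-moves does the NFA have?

7

Recursing over subexpressions:
Each of the 5 symbol leaves contributes 0 ε-transitions.
  r·r = 1 ε-transition
  r·r ∪ p = 5 ε-transitions
  (r·r ∪ p)·s·p = 7 ε-transitions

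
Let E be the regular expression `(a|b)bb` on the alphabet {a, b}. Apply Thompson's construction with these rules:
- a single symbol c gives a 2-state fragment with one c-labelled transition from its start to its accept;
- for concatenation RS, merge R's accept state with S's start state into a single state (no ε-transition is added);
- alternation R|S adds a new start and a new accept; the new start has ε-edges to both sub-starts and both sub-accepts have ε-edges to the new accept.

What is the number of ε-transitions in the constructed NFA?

4

Per subexpression:
Each of the 4 symbol leaves contributes 0 ε-transitions.
  a|b = 4 ε-transitions
  (a|b)bb = 4 ε-transitions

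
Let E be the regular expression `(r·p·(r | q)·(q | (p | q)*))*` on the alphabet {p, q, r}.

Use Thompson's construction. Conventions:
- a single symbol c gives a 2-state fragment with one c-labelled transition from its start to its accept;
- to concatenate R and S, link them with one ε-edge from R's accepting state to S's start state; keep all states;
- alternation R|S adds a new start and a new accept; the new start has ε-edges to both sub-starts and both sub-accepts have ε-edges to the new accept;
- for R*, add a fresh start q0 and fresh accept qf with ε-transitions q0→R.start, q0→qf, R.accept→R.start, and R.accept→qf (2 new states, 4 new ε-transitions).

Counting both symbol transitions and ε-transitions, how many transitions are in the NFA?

30

Bottom-up over the parse tree:
Each of the 7 symbol leaves contributes 1 transition (1 symbol, 0 ε).
  r | q — 6 transitions (2 symbol, 4 ε)
  p | q — 6 transitions (2 symbol, 4 ε)
  (p | q)* — 10 transitions (2 symbol, 8 ε)
  q | (p | q)* — 15 transitions (3 symbol, 12 ε)
  r·p·(r | q)·(q | (p | q)*) — 26 transitions (7 symbol, 19 ε)
  (r·p·(r | q)·(q | (p | q)*))* — 30 transitions (7 symbol, 23 ε)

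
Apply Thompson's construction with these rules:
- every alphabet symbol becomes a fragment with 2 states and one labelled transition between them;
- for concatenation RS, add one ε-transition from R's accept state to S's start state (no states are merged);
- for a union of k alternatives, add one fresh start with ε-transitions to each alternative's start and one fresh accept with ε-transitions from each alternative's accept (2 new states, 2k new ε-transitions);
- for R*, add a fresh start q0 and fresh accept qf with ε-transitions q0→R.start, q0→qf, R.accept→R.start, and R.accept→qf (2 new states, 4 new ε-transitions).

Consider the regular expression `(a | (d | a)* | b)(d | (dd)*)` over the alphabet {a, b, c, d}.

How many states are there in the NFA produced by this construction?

24

By structural recursion:
Each of the 7 symbol leaves contributes a 2-state fragment.
  d | a — 6 states
  (d | a)* — 8 states
  a | (d | a)* | b — 14 states
  dd — 4 states
  (dd)* — 6 states
  d | (dd)* — 10 states
  (a | (d | a)* | b)(d | (dd)*) — 24 states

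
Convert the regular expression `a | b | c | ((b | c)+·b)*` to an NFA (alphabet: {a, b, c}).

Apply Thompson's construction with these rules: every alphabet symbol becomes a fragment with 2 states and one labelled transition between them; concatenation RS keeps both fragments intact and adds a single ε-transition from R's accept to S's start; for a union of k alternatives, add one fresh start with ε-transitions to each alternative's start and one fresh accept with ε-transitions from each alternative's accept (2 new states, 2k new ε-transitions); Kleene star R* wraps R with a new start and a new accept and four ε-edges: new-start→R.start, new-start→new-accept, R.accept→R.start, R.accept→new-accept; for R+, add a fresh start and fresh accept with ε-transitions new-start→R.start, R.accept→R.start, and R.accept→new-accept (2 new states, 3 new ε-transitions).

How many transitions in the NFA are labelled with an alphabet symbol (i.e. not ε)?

Building bottom-up:
Each of the 6 symbol leaves contributes exactly 1 symbol transition.
  b | c : 2 symbol transitions
  (b | c)+ : 2 symbol transitions
  (b | c)+·b : 3 symbol transitions
  ((b | c)+·b)* : 3 symbol transitions
  a | b | c | ((b | c)+·b)* : 6 symbol transitions

6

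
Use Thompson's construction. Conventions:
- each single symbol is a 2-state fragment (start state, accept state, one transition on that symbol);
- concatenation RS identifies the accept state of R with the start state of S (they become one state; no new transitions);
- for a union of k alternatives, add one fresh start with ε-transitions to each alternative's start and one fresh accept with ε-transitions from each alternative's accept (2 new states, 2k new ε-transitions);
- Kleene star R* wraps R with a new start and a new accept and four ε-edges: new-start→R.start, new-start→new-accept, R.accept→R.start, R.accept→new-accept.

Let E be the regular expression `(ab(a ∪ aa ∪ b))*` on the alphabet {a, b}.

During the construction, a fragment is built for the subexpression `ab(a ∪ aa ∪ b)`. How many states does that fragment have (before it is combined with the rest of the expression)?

11

Fragment for `ab(a ∪ aa ∪ b)`:
Each of the 6 symbol leaves contributes a 2-state fragment.
  aa : 3 states
  a ∪ aa ∪ b : 9 states
  ab(a ∪ aa ∪ b) : 11 states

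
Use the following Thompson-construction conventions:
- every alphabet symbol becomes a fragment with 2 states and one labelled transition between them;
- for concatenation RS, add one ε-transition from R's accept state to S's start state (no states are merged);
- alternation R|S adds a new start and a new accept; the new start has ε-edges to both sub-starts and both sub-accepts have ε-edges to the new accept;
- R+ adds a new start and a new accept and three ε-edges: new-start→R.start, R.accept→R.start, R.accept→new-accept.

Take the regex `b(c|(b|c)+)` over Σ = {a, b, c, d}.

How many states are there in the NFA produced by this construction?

14

By structural recursion:
Each of the 4 symbol leaves contributes a 2-state fragment.
  b|c = 6 states
  (b|c)+ = 8 states
  c|(b|c)+ = 12 states
  b(c|(b|c)+) = 14 states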